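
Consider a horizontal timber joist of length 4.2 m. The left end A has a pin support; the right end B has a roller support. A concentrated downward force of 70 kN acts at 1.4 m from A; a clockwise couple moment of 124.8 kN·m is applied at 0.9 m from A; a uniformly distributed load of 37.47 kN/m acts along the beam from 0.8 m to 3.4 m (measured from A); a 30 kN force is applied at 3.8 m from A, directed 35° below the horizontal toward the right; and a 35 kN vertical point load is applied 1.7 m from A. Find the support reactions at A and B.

A_x = -24.57 kN, A_y = 88.14 kN, B_y = 131.5 kN

Resultant of the distributed load: 37.47 × 2.6 = 97.422 kN at 2.1 m from A.
Taking moments about A: B_y·4.2 − 70·1.4 − 124.8 − (37.47·2.6)·2.1 − 30·sin35°·3.8 − 35·1.7 = 0 → B_y = 552.274/4.2 = 131.494 ≈ 131.5 kN.
ΣF_y = 0: A_y + 131.494 − 70 − 37.47·2.6 − 30·sin35° − 35 = 0 → A_y = 88.14 kN.
ΣF_x = 0: A_x + 30·cos35° = 0 → A_x = -24.57 kN.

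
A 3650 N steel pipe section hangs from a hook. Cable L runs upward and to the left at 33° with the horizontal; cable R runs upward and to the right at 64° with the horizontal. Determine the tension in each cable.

ΣF_x = 0: −T_L·cos33° + T_R·cos64° = 0 → T_R = 1.91315·T_L.
ΣF_y = 0: T_L·sin33° + T_R·sin64° = 3650.
Substitute: T_L·(0.544639 + 1.91315·0.898794) = 3650 → T_L = 1612.07 ≈ 1612 N.
Then T_R = 1.91315 × 1612.07 = 3084 N.

T_L = 1612 N, T_R = 3084 N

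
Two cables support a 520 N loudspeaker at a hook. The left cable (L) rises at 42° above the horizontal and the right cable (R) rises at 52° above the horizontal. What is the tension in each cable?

T_L = 320.9 N, T_R = 387.4 N

ΣF_x = 0: −T_L·cos42° + T_R·cos52° = 0 → T_R = 1.20707·T_L.
ΣF_y = 0: T_L·sin42° + T_R·sin52° = 520.
Substitute: T_L·(0.669131 + 1.20707·0.788011) = 520 → T_L = 320.925 ≈ 320.9 N.
Then T_R = 1.20707 × 320.925 = 387.4 N.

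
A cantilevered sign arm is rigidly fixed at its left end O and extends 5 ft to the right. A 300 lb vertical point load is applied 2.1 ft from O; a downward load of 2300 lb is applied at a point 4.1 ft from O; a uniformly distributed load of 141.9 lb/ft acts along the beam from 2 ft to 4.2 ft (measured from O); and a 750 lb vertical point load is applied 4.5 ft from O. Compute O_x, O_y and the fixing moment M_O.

Resultant of the distributed load: 141.9 × 2.2 = 312.18 lb at 3.1 ft from O.
ΣF_x = 0: O_x = 0.
ΣF_y = 0: O_y − 300 − 2300 − 141.9·2.2 − 750 = 0 → O_y = 3662 lb.
ΣM about O: M_O − 300·2.1 − 2300·4.1 − (141.9·2.2)·3.1 − 750·4.5 = 0 → M_O = 14400 lb·ft.

O_x = 0, O_y = 3662 lb, M_O = 14400 lb·ft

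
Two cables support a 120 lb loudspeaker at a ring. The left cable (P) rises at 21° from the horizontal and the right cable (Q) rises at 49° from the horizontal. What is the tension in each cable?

ΣF_x = 0: −T_P·cos21° + T_Q·cos49° = 0 → T_Q = 1.42301·T_P.
ΣF_y = 0: T_P·sin21° + T_Q·sin49° = 120.
Substitute: T_P·(0.358368 + 1.42301·0.75471) = 120 → T_P = 83.7797 ≈ 83.78 lb.
Then T_Q = 1.42301 × 83.7797 = 119.2 lb.

T_P = 83.78 lb, T_Q = 119.2 lb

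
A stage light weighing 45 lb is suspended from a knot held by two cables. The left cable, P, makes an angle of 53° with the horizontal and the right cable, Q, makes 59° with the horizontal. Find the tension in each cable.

ΣF_x = 0: −T_P·cos53° + T_Q·cos59° = 0 → T_Q = 1.16849·T_P.
ΣF_y = 0: T_P·sin53° + T_Q·sin59° = 45.
Substitute: T_P·(0.798636 + 1.16849·0.857167) = 45 → T_P = 24.9968 ≈ 25.00 lb.
Then T_Q = 1.16849 × 24.9968 = 29.21 lb.

T_P = 25.00 lb, T_Q = 29.21 lb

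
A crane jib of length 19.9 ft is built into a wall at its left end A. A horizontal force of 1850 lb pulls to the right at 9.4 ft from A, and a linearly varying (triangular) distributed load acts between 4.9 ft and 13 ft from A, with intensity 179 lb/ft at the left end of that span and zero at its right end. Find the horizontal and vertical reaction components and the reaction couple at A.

Resultant of the triangular load: ½ × 179 × 8.1 = 724.95 lb, acting at 7.6 ft from A (one-third of the span from the peak).
ΣF_x = 0: A_x + 1850 = 0 → A_x = -1850 lb.
ΣF_y = 0: A_y − ½·179·8.1 = 0 → A_y = 724.9 lb.
ΣM about A: M_A − (½·179·8.1)·7.6 = 0 → M_A = 5510 lb·ft.

A_x = -1850 lb, A_y = 724.9 lb, M_A = 5510 lb·ft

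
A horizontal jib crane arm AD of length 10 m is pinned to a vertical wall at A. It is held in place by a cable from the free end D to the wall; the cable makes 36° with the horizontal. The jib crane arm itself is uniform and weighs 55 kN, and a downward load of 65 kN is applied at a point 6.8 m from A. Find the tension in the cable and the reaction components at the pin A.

T = 122.0 kN, A_x = 98.69 kN, A_y = 48.30 kN

ΣM about A: T·sin36°·10 − 55·5 − 65·6.8 = 0 → T = 717/(10·0.587785) = 121.983 ≈ 122.0 kN.
ΣF_x = 0: A_x − T·cos36° = 0 → A_x = 121.983 × 0.809017 = 98.69 kN.
ΣF_y = 0: A_y + T·sin36° − 55 − 65 = 0 → A_y = 120 − 121.983 × 0.587785 = 48.30 kN.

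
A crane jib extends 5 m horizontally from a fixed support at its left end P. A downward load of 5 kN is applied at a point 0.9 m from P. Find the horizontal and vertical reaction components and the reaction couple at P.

ΣF_x = 0: P_x = 0.
ΣF_y = 0: P_y − 5 = 0 → P_y = 5.000 kN.
ΣM about P: M_P − 5·0.9 = 0 → M_P = 4.500 kN·m.

P_x = 0, P_y = 5.000 kN, M_P = 4.500 kN·m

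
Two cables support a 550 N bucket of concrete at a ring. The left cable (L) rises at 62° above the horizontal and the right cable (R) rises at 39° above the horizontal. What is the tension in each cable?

ΣF_x = 0: −T_L·cos62° + T_R·cos39° = 0 → T_R = 0.604097·T_L.
ΣF_y = 0: T_L·sin62° + T_R·sin39° = 550.
Substitute: T_L·(0.882948 + 0.604097·0.62932) = 550 → T_L = 435.43 ≈ 435.4 N.
Then T_R = 0.604097 × 435.43 = 263.0 N.

T_L = 435.4 N, T_R = 263.0 N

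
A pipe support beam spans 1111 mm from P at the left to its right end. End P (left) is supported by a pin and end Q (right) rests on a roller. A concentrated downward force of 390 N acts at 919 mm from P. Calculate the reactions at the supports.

ΣM about P: Q_y·1111 − 390·919 = 0 → Q_y = 358410/1111 = 322.601 ≈ 322.6 N.
ΣF_y = 0: P_y + 322.601 − 390 = 0 → P_y = 67.40 N.
ΣF_x = 0: no horizontal applied forces, so P_x = 0.

P_x = 0, P_y = 67.40 N, Q_y = 322.6 N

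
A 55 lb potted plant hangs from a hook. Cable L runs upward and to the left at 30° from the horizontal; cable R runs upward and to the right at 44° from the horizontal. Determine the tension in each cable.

ΣF_x = 0: −T_L·cos30° + T_R·cos44° = 0 → T_R = 1.20392·T_L.
ΣF_y = 0: T_L·sin30° + T_R·sin44° = 55.
Substitute: T_L·(0.5 + 1.20392·0.694658) = 55 → T_L = 41.158 ≈ 41.16 lb.
Then T_R = 1.20392 × 41.158 = 49.55 lb.

T_L = 41.16 lb, T_R = 49.55 lb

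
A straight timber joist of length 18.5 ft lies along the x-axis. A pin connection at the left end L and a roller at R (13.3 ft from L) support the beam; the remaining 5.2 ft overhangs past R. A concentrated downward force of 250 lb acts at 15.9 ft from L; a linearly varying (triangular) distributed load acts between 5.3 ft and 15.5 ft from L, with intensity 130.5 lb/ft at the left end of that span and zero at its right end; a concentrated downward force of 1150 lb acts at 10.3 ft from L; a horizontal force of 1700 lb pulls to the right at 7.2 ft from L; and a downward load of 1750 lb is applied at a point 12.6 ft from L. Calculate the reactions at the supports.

L_x = -1700 lb, L_y = 532.8 lb, R_y = 3283 lb

Resultant of the triangular load: ½ × 130.5 × 10.2 = 665.55 lb, acting at 8.7 ft from L (one-third of the span from the peak).
ΣM about L: R_y·13.3 − 250·15.9 − (½·130.5·10.2)·8.7 − 1150·10.3 − 1750·12.6 = 0 → R_y = 43660.285/13.3 = 3282.73 ≈ 3283 lb.
ΣF_y = 0: L_y + 3282.73 − 250 − ½·130.5·10.2 − 1150 − 1750 = 0 → L_y = 532.8 lb.
ΣF_x = 0: L_x + 1700 = 0 → L_x = -1700 lb.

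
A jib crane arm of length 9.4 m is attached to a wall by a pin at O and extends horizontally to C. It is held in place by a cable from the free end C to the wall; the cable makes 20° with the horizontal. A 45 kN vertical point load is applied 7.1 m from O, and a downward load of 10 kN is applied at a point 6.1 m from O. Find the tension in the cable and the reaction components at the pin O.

T = 118.4 kN, O_x = 111.2 kN, O_y = 14.52 kN

ΣM about O: T·sin20°·9.4 − 45·7.1 − 10·6.1 = 0 → T = 380.5/(9.4·0.34202) = 118.352 ≈ 118.4 kN.
ΣF_x = 0: O_x − T·cos20° = 0 → O_x = 118.352 × 0.939693 = 111.2 kN.
ΣF_y = 0: O_y + T·sin20° − 45 − 10 = 0 → O_y = 55 − 118.352 × 0.34202 = 14.52 kN.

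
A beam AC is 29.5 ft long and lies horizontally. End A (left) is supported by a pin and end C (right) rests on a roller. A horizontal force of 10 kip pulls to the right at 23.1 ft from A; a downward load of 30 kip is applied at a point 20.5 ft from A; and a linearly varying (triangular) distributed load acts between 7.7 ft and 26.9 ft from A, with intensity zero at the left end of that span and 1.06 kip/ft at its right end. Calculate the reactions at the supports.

Resultant of the triangular load: ½ × 1.06 × 19.2 = 10.176 kip, acting at 20.5 ft from A (one-third of the span from the peak).
Moments about A: C_y·29.5 − 30·20.5 − (½·1.06·19.2)·20.5 = 0 → C_y = 823.608/29.5 = 27.9189 ≈ 27.92 kip.
ΣF_y = 0: A_y + 27.9189 − 30 − ½·1.06·19.2 = 0 → A_y = 12.26 kip.
ΣF_x = 0: A_x + 10 = 0 → A_x = -10.00 kip.

A_x = -10.00 kip, A_y = 12.26 kip, C_y = 27.92 kip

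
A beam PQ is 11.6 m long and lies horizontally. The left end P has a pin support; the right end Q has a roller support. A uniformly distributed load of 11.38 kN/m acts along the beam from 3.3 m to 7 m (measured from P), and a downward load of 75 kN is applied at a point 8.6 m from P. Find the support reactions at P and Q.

P_x = 0, P_y = 42.81 kN, Q_y = 74.30 kN

Resultant of the distributed load: 11.38 × 3.7 = 42.106 kN at 5.15 m from P.
Taking moments about P: Q_y·11.6 − (11.38·3.7)·5.15 − 75·8.6 = 0 → Q_y = 861.8459/11.6 = 74.2971 ≈ 74.30 kN.
ΣF_y = 0: P_y + 74.2971 − 11.38·3.7 − 75 = 0 → P_y = 42.81 kN.
ΣF_x = 0: no horizontal applied forces, so P_x = 0.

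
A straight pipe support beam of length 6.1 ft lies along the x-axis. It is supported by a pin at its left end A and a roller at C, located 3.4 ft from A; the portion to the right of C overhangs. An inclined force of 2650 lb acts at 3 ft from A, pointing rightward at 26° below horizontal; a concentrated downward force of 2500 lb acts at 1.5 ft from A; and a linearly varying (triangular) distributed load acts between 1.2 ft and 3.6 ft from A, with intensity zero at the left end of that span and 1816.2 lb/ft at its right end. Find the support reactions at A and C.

A_x = -2382 lb, A_y = 1918 lb, C_y = 3923 lb

Resultant of the triangular load: ½ × 1816.2 × 2.4 = 2179.44 lb, acting at 2.8 ft from A (one-third of the span from the peak).
ΣM about A: C_y·3.4 − 2650·sin26°·3 − 2500·1.5 − (½·1816.2·2.4)·2.8 = 0 → C_y = 13337.5/3.4 = 3922.79 ≈ 3923 lb.
ΣF_y = 0: A_y + 3922.79 − 2650·sin26° − 2500 − ½·1816.2·2.4 = 0 → A_y = 1918 lb.
ΣF_x = 0: A_x + 2650·cos26° = 0 → A_x = -2382 lb.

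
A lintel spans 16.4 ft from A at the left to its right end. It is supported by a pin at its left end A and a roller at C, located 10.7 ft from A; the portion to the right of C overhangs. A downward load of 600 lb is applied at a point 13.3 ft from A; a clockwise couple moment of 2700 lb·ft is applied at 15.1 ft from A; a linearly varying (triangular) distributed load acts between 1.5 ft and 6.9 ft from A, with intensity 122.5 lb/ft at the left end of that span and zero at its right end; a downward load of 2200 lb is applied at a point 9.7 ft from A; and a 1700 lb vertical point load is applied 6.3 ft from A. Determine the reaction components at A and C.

Resultant of the triangular load: ½ × 122.5 × 5.4 = 330.75 lb, acting at 3.3 ft from A (one-third of the span from the peak).
Taking moments about A: C_y·10.7 − 600·13.3 − 2700 − (½·122.5·5.4)·3.3 − 2200·9.7 − 1700·6.3 = 0 → C_y = 43821.475/10.7 = 4095.46 ≈ 4095 lb.
ΣF_y = 0: A_y + 4095.46 − 600 − ½·122.5·5.4 − 2200 − 1700 = 0 → A_y = 735.3 lb.
ΣF_x = 0: no horizontal applied forces, so A_x = 0.

A_x = 0, A_y = 735.3 lb, C_y = 4095 lb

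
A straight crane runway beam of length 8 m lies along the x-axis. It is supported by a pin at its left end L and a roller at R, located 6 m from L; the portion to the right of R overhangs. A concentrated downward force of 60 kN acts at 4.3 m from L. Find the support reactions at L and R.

L_x = 0, L_y = 17.00 kN, R_y = 43.00 kN

ΣM about L: R_y·6 − 60·4.3 = 0 → R_y = 258/6 = 43.00 kN.
ΣF_y = 0: L_y + 43 − 60 = 0 → L_y = 17.00 kN.
ΣF_x = 0: no horizontal applied forces, so L_x = 0.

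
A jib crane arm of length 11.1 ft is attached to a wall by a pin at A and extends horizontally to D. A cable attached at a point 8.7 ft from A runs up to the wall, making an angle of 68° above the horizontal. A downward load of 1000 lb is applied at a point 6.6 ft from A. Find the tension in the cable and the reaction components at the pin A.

T = 818.2 lb, A_x = 306.5 lb, A_y = 241.4 lb

ΣM about A: T·sin68°·8.7 − 1000·6.6 = 0 → T = 6600/(8.7·0.927184) = 818.199 ≈ 818.2 lb.
ΣF_x = 0: A_x − T·cos68° = 0 → A_x = 818.199 × 0.374607 = 306.5 lb.
ΣF_y = 0: A_y + T·sin68° − 1000 = 0 → A_y = 1000 − 818.199 × 0.927184 = 241.4 lb.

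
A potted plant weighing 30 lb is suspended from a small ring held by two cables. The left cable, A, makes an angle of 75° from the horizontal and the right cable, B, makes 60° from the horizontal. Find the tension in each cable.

ΣF_x = 0: −T_A·cos75° + T_B·cos60° = 0 → T_B = 0.517638·T_A.
ΣF_y = 0: T_A·sin75° + T_B·sin60° = 30.
Substitute: T_A·(0.965926 + 0.517638·0.866025) = 30 → T_A = 21.2132 ≈ 21.21 lb.
Then T_B = 0.517638 × 21.2132 = 10.98 lb.

T_A = 21.21 lb, T_B = 10.98 lb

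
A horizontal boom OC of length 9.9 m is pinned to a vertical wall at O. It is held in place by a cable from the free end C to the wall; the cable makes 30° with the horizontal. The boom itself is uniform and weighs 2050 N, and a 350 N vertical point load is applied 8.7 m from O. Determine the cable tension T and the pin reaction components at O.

ΣM about O: T·sin30°·9.9 − 2050·4.95 − 350·8.7 = 0 → T = 13192.5/(9.9·0.5) = 2665.15 ≈ 2665 N.
ΣF_x = 0: O_x − T·cos30° = 0 → O_x = 2665.15 × 0.866025 = 2308 N.
ΣF_y = 0: O_y + T·sin30° − 2050 − 350 = 0 → O_y = 2400 − 2665.15 × 0.5 = 1067 N.

T = 2665 N, O_x = 2308 N, O_y = 1067 N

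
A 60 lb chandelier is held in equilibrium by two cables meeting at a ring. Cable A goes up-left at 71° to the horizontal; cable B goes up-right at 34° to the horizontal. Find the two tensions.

T_A = 51.50 lb, T_B = 20.22 lb

ΣF_x = 0: −T_A·cos71° + T_B·cos34° = 0 → T_B = 0.392706·T_A.
ΣF_y = 0: T_A·sin71° + T_B·sin34° = 60.
Substitute: T_A·(0.945519 + 0.392706·0.559193) = 60 → T_A = 51.497 ≈ 51.50 lb.
Then T_B = 0.392706 × 51.497 = 20.22 lb.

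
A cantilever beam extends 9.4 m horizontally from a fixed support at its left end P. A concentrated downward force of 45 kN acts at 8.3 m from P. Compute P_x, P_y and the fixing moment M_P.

ΣF_x = 0: P_x = 0.
ΣF_y = 0: P_y − 45 = 0 → P_y = 45.00 kN.
ΣM about P: M_P − 45·8.3 = 0 → M_P = 373.5 kN·m.

P_x = 0, P_y = 45.00 kN, M_P = 373.5 kN·m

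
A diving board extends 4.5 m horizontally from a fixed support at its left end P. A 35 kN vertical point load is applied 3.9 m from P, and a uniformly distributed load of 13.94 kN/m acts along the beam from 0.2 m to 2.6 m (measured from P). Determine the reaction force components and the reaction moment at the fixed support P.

P_x = 0, P_y = 68.46 kN, M_P = 183.3 kN·m

Resultant of the distributed load: 13.94 × 2.4 = 33.456 kN at 1.4 m from P.
ΣF_x = 0: P_x = 0.
ΣF_y = 0: P_y − 35 − 13.94·2.4 = 0 → P_y = 68.46 kN.
ΣM about P: M_P − 35·3.9 − (13.94·2.4)·1.4 = 0 → M_P = 183.3 kN·m.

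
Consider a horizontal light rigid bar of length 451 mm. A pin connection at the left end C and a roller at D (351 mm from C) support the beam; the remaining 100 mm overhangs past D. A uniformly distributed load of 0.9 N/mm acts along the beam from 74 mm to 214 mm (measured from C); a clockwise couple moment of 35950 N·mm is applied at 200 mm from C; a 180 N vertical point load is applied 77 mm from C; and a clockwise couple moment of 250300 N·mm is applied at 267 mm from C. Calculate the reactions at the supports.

C_x = 0, C_y = -600.7 N, D_y = 906.7 N

Resultant of the distributed load: 0.9 × 140 = 126 N at 144 mm from C.
Taking moments about C: D_y·351 − (0.9·140)·144 − 35950 − 180·77 − 250300 = 0 → D_y = 318254/351 = 906.707 ≈ 906.7 N.
ΣF_y = 0: C_y + 906.707 − 0.9·140 − 180 = 0 → C_y = -600.7 N.
ΣF_x = 0: no horizontal applied forces, so C_x = 0.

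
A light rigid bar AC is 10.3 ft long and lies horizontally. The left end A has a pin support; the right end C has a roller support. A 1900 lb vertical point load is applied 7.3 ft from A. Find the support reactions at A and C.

A_x = 0, A_y = 553.4 lb, C_y = 1347 lb

Moments about A: C_y·10.3 − 1900·7.3 = 0 → C_y = 13870/10.3 = 1346.6 ≈ 1347 lb.
ΣF_y = 0: A_y + 1346.6 − 1900 = 0 → A_y = 553.4 lb.
ΣF_x = 0: no horizontal applied forces, so A_x = 0.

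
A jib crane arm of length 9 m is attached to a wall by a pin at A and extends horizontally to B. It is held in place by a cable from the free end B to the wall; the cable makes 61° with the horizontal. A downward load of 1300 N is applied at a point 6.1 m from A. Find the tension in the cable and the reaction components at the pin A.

ΣM about A: T·sin61°·9 − 1300·6.1 = 0 → T = 7930/(9·0.87462) = 1007.42 ≈ 1007 N.
ΣF_x = 0: A_x − T·cos61° = 0 → A_x = 1007.42 × 0.48481 = 488.4 N.
ΣF_y = 0: A_y + T·sin61° − 1300 = 0 → A_y = 1300 − 1007.42 × 0.87462 = 418.9 N.

T = 1007 N, A_x = 488.4 N, A_y = 418.9 N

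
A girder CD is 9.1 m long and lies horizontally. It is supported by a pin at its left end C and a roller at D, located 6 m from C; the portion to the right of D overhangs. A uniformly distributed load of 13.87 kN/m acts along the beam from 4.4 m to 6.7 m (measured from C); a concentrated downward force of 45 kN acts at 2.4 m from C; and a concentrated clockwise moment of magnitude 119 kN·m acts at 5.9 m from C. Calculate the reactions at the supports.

C_x = 0, C_y = 9.559 kN, D_y = 67.34 kN

Resultant of the distributed load: 13.87 × 2.3 = 31.901 kN at 5.55 m from C.
Taking moments about C: D_y·6 − (13.87·2.3)·5.55 − 45·2.4 − 119 = 0 → D_y = 404.05055/6 = 67.3418 ≈ 67.34 kN.
ΣF_y = 0: C_y + 67.3418 − 13.87·2.3 − 45 = 0 → C_y = 9.559 kN.
ΣF_x = 0: no horizontal applied forces, so C_x = 0.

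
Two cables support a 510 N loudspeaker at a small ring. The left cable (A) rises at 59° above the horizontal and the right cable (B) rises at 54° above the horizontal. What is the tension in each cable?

ΣF_x = 0: −T_A·cos59° + T_B·cos54° = 0 → T_B = 0.876235·T_A.
ΣF_y = 0: T_A·sin59° + T_B·sin54° = 510.
Substitute: T_A·(0.857167 + 0.876235·0.809017) = 510 → T_A = 325.659 ≈ 325.7 N.
Then T_B = 0.876235 × 325.659 = 285.4 N.

T_A = 325.7 N, T_B = 285.4 N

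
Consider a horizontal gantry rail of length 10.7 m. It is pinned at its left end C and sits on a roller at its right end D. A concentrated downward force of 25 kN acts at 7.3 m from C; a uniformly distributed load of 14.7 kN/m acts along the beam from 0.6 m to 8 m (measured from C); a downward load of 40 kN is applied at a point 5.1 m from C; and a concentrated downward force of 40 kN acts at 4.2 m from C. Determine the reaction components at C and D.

Resultant of the distributed load: 14.7 × 7.4 = 108.78 kN at 4.3 m from C.
Moments about C: D_y·10.7 − 25·7.3 − (14.7·7.4)·4.3 − 40·5.1 − 40·4.2 = 0 → D_y = 1022.254/10.7 = 95.5378 ≈ 95.54 kN.
ΣF_y = 0: C_y + 95.5378 − 25 − 14.7·7.4 − 40 − 40 = 0 → C_y = 118.2 kN.
ΣF_x = 0: no horizontal applied forces, so C_x = 0.

C_x = 0, C_y = 118.2 kN, D_y = 95.54 kN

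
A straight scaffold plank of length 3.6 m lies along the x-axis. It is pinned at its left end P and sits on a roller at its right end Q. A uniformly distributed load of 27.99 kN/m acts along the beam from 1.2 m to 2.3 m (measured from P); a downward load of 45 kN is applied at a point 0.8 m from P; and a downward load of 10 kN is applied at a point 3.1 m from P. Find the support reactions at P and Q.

P_x = 0, P_y = 52.21 kN, Q_y = 33.58 kN

Resultant of the distributed load: 27.99 × 1.1 = 30.789 kN at 1.75 m from P.
Moments about P: Q_y·3.6 − (27.99·1.1)·1.75 − 45·0.8 − 10·3.1 = 0 → Q_y = 120.88075/3.6 = 33.578 ≈ 33.58 kN.
ΣF_y = 0: P_y + 33.578 − 27.99·1.1 − 45 − 10 = 0 → P_y = 52.21 kN.
ΣF_x = 0: no horizontal applied forces, so P_x = 0.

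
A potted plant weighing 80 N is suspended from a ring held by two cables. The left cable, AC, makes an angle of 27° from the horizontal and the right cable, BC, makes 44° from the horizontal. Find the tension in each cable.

ΣF_x = 0: −T_AC·cos27° + T_BC·cos44° = 0 → T_BC = 1.23864·T_AC.
ΣF_y = 0: T_AC·sin27° + T_BC·sin44° = 80.
Substitute: T_AC·(0.45399 + 1.23864·0.694658) = 80 → T_AC = 60.8633 ≈ 60.86 N.
Then T_BC = 1.23864 × 60.8633 = 75.39 N.

T_AC = 60.86 N, T_BC = 75.39 N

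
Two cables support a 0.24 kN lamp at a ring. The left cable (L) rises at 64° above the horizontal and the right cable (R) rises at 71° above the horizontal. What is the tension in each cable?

T_L = 0.1105 kN, T_R = 0.1488 kN

ΣF_x = 0: −T_L·cos64° + T_R·cos71° = 0 → T_R = 1.34648·T_L.
ΣF_y = 0: T_L·sin64° + T_R·sin71° = 0.24.
Substitute: T_L·(0.898794 + 1.34648·0.945519) = 0.24 → T_L = 0.110501 ≈ 0.1105 kN.
Then T_R = 1.34648 × 0.110501 = 0.1488 kN.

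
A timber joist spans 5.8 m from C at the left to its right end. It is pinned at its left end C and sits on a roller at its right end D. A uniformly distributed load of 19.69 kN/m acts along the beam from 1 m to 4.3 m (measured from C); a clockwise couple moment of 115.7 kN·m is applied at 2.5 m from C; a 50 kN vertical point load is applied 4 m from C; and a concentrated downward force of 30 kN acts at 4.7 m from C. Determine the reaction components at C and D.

C_x = 0, C_y = 36.55 kN, D_y = 108.4 kN

Resultant of the distributed load: 19.69 × 3.3 = 64.977 kN at 2.65 m from C.
Taking moments about C: D_y·5.8 − (19.69·3.3)·2.65 − 115.7 − 50·4 − 30·4.7 = 0 → D_y = 628.88905/5.8 = 108.429 ≈ 108.4 kN.
ΣF_y = 0: C_y + 108.429 − 19.69·3.3 − 50 − 30 = 0 → C_y = 36.55 kN.
ΣF_x = 0: no horizontal applied forces, so C_x = 0.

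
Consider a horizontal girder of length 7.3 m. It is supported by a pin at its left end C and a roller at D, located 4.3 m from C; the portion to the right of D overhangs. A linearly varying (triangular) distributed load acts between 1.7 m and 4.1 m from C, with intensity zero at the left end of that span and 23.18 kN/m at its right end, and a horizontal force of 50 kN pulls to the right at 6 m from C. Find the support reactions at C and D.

C_x = -50.00 kN, C_y = 6.469 kN, D_y = 21.35 kN

Resultant of the triangular load: ½ × 23.18 × 2.4 = 27.816 kN, acting at 3.3 m from C (one-third of the span from the peak).
Moments about C: D_y·4.3 − (½·23.18·2.4)·3.3 = 0 → D_y = 91.7928/4.3 = 21.3472 ≈ 21.35 kN.
ΣF_y = 0: C_y + 21.3472 − ½·23.18·2.4 = 0 → C_y = 6.469 kN.
ΣF_x = 0: C_x + 50 = 0 → C_x = -50.00 kN.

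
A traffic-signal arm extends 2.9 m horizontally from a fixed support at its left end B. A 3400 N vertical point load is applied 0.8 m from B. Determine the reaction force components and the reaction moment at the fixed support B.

ΣF_x = 0: B_x = 0.
ΣF_y = 0: B_y − 3400 = 0 → B_y = 3400 N.
ΣM about B: M_B − 3400·0.8 = 0 → M_B = 2720 N·m.

B_x = 0, B_y = 3400 N, M_B = 2720 N·m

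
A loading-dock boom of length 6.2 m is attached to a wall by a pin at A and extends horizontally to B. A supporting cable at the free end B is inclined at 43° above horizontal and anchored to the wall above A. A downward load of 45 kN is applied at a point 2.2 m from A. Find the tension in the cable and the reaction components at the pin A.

ΣM about A: T·sin43°·6.2 − 45·2.2 = 0 → T = 99/(6.2·0.681998) = 23.4132 ≈ 23.41 kN.
ΣF_x = 0: A_x − T·cos43° = 0 → A_x = 23.4132 × 0.731354 = 17.12 kN.
ΣF_y = 0: A_y + T·sin43° − 45 = 0 → A_y = 45 − 23.4132 × 0.681998 = 29.03 kN.

T = 23.41 kN, A_x = 17.12 kN, A_y = 29.03 kN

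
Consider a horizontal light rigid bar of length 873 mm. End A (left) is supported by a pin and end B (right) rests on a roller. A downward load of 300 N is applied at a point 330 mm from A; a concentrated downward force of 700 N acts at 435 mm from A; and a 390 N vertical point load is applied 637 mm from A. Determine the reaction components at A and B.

Taking moments about A: B_y·873 − 300·330 − 700·435 − 390·637 = 0 → B_y = 651930/873 = 746.77 ≈ 746.8 N.
ΣF_y = 0: A_y + 746.77 − 300 − 700 − 390 = 0 → A_y = 643.2 N.
ΣF_x = 0: no horizontal applied forces, so A_x = 0.

A_x = 0, A_y = 643.2 N, B_y = 746.8 N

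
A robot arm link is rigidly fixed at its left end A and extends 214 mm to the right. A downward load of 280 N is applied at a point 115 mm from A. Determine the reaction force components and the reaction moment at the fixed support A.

ΣF_x = 0: A_x = 0.
ΣF_y = 0: A_y − 280 = 0 → A_y = 280.0 N.
ΣM about A: M_A − 280·115 = 0 → M_A = 32200 N·mm.

A_x = 0, A_y = 280.0 N, M_A = 32200 N·mm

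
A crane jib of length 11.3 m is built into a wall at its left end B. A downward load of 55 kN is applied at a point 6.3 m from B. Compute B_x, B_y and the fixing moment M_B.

B_x = 0, B_y = 55.00 kN, M_B = 346.5 kN·m

ΣF_x = 0: B_x = 0.
ΣF_y = 0: B_y − 55 = 0 → B_y = 55.00 kN.
ΣM about B: M_B − 55·6.3 = 0 → M_B = 346.5 kN·m.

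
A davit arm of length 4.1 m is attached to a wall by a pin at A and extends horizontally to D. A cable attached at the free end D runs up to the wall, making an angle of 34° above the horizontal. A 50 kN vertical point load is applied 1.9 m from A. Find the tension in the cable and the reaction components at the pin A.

ΣM about A: T·sin34°·4.1 − 50·1.9 = 0 → T = 95/(4.1·0.559193) = 41.436 ≈ 41.44 kN.
ΣF_x = 0: A_x − T·cos34° = 0 → A_x = 41.436 × 0.829038 = 34.35 kN.
ΣF_y = 0: A_y + T·sin34° − 50 = 0 → A_y = 50 − 41.436 × 0.559193 = 26.83 kN.

T = 41.44 kN, A_x = 34.35 kN, A_y = 26.83 kN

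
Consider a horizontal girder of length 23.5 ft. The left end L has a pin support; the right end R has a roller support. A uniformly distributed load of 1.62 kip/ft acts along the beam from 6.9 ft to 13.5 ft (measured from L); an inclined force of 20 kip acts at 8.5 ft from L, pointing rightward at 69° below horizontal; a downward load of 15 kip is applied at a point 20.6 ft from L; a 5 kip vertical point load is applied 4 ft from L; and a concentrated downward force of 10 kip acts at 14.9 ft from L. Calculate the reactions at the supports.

L_x = -7.167 kip, L_y = 27.63 kip, R_y = 31.73 kip

Resultant of the distributed load: 1.62 × 6.6 = 10.692 kip at 10.2 ft from L.
ΣM about L: R_y·23.5 − (1.62·6.6)·10.2 − 20·sin69°·8.5 − 15·20.6 − 5·4 − 10·14.9 = 0 → R_y = 745.767/23.5 = 31.7348 ≈ 31.73 kip.
ΣF_y = 0: L_y + 31.7348 − 1.62·6.6 − 20·sin69° − 15 − 5 − 10 = 0 → L_y = 27.63 kip.
ΣF_x = 0: L_x + 20·cos69° = 0 → L_x = -7.167 kip.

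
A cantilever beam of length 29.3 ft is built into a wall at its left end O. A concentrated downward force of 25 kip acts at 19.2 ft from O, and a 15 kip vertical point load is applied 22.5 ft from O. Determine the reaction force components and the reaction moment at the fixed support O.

O_x = 0, O_y = 40.00 kip, M_O = 817.5 kip·ft

ΣF_x = 0: O_x = 0.
ΣF_y = 0: O_y − 25 − 15 = 0 → O_y = 40.00 kip.
ΣM about O: M_O − 25·19.2 − 15·22.5 = 0 → M_O = 817.5 kip·ft.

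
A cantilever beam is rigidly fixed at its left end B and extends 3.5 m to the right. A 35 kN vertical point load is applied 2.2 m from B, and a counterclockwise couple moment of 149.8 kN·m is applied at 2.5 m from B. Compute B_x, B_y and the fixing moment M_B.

B_x = 0, B_y = 35.00 kN, M_B = -72.80 kN·m

ΣF_x = 0: B_x = 0.
ΣF_y = 0: B_y − 35 = 0 → B_y = 35.00 kN.
ΣM about B: M_B − 35·2.2 + 149.8 = 0 → M_B = -72.80 kN·m.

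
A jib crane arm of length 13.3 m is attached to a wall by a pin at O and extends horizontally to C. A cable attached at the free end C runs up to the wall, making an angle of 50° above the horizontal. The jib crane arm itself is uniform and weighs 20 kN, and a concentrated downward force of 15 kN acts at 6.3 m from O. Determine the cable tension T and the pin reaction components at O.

ΣM about O: T·sin50°·13.3 − 20·6.65 − 15·6.3 = 0 → T = 227.5/(13.3·0.766044) = 22.3293 ≈ 22.33 kN.
ΣF_x = 0: O_x − T·cos50° = 0 → O_x = 22.3293 × 0.642788 = 14.35 kN.
ΣF_y = 0: O_y + T·sin50° − 20 − 15 = 0 → O_y = 35 − 22.3293 × 0.766044 = 17.89 kN.

T = 22.33 kN, O_x = 14.35 kN, O_y = 17.89 kN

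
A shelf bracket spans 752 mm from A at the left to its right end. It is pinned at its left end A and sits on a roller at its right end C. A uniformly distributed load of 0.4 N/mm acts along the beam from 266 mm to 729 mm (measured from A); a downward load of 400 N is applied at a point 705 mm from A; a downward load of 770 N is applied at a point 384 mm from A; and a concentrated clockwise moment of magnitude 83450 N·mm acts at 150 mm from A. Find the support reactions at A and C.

Resultant of the distributed load: 0.4 × 463 = 185.2 N at 497.5 mm from A.
Taking moments about A: C_y·752 − (0.4·463)·497.5 − 400·705 − 770·384 − 83450 = 0 → C_y = 753267/752 = 1001.68 ≈ 1002 N.
ΣF_y = 0: A_y + 1001.68 − 0.4·463 − 400 − 770 = 0 → A_y = 353.5 N.
ΣF_x = 0: no horizontal applied forces, so A_x = 0.

A_x = 0, A_y = 353.5 N, C_y = 1002 N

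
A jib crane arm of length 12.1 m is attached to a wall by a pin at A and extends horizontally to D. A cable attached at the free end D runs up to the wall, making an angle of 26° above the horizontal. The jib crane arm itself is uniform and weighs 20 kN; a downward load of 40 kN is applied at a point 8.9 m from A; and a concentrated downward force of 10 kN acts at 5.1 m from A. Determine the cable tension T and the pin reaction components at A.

T = 99.54 kN, A_x = 89.47 kN, A_y = 26.36 kN

ΣM about A: T·sin26°·12.1 − 20·6.05 − 40·8.9 − 10·5.1 = 0 → T = 528/(12.1·0.438371) = 99.5421 ≈ 99.54 kN.
ΣF_x = 0: A_x − T·cos26° = 0 → A_x = 99.5421 × 0.898794 = 89.47 kN.
ΣF_y = 0: A_y + T·sin26° − 20 − 40 − 10 = 0 → A_y = 70 − 99.5421 × 0.438371 = 26.36 kN.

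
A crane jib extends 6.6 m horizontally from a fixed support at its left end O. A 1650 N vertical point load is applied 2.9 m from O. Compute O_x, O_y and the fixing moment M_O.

ΣF_x = 0: O_x = 0.
ΣF_y = 0: O_y − 1650 = 0 → O_y = 1650 N.
ΣM about O: M_O − 1650·2.9 = 0 → M_O = 4785 N·m.

O_x = 0, O_y = 1650 N, M_O = 4785 N·m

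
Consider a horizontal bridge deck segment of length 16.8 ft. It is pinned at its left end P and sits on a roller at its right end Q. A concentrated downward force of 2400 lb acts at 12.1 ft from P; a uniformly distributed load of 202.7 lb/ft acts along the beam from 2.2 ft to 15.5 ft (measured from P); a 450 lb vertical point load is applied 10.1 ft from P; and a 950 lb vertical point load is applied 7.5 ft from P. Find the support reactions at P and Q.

Resultant of the distributed load: 202.7 × 13.3 = 2695.91 lb at 8.85 ft from P.
ΣM about P: Q_y·16.8 − 2400·12.1 − (202.7·13.3)·8.85 − 450·10.1 − 950·7.5 = 0 → Q_y = 64568.8035/16.8 = 3843.38 ≈ 3843 lb.
ΣF_y = 0: P_y + 3843.38 − 2400 − 202.7·13.3 − 450 − 950 = 0 → P_y = 2653 lb.
ΣF_x = 0: no horizontal applied forces, so P_x = 0.

P_x = 0, P_y = 2653 lb, Q_y = 3843 lb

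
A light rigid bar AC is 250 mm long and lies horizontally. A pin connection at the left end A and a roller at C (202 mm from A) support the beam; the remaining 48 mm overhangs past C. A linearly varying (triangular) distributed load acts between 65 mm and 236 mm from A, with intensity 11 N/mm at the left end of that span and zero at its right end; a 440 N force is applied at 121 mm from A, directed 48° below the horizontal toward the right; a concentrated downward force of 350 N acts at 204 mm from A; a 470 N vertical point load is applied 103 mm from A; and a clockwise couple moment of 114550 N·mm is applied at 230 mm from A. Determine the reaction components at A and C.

A_x = -294.4 N, A_y = 163.4 N, C_y = 1924 N

Resultant of the triangular load: ½ × 11 × 171 = 940.5 N, acting at 122 mm from A (one-third of the span from the peak).
Moments about A: C_y·202 − (½·11·171)·122 − 440·sin48°·121 − 350·204 − 470·103 − 114550 = 0 → C_y = 388666/202 = 1924.09 ≈ 1924 N.
ΣF_y = 0: A_y + 1924.09 − ½·11·171 − 440·sin48° − 350 − 470 = 0 → A_y = 163.4 N.
ΣF_x = 0: A_x + 440·cos48° = 0 → A_x = -294.4 N.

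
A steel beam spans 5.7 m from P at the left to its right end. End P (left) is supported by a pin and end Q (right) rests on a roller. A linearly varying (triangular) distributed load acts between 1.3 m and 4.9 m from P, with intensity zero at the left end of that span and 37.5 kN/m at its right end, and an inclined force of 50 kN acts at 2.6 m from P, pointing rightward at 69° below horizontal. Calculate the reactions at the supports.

P_x = -17.92 kN, P_y = 49.07 kN, Q_y = 65.11 kN

Resultant of the triangular load: ½ × 37.5 × 3.6 = 67.5 kN, acting at 3.7 m from P (one-third of the span from the peak).
ΣM about P: Q_y·5.7 − (½·37.5·3.6)·3.7 − 50·sin69°·2.6 = 0 → Q_y = 371.115/5.7 = 65.1079 ≈ 65.11 kN.
ΣF_y = 0: P_y + 65.1079 − ½·37.5·3.6 − 50·sin69° = 0 → P_y = 49.07 kN.
ΣF_x = 0: P_x + 50·cos69° = 0 → P_x = -17.92 kN.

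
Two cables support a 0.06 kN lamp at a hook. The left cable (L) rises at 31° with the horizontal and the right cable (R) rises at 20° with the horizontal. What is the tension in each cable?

ΣF_x = 0: −T_L·cos31° + T_R·cos20° = 0 → T_R = 0.912178·T_L.
ΣF_y = 0: T_L·sin31° + T_R·sin20° = 0.06.
Substitute: T_L·(0.515038 + 0.912178·0.34202) = 0.06 → T_L = 0.0725495 ≈ 0.07255 kN.
Then T_R = 0.912178 × 0.0725495 = 0.06618 kN.

T_L = 0.07255 kN, T_R = 0.06618 kN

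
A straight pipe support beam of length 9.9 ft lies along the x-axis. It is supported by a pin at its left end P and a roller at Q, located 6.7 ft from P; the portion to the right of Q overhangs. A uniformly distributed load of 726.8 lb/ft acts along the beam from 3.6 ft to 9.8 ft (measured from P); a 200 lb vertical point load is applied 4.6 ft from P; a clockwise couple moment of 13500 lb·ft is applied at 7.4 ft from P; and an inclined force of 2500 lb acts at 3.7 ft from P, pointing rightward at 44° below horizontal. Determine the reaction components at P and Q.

Resultant of the distributed load: 726.8 × 6.2 = 4506.16 lb at 6.7 ft from P.
Moments about P: Q_y·6.7 − (726.8·6.2)·6.7 − 200·4.6 − 13500 − 2500·sin44°·3.7 = 0 → Q_y = 51036.9/6.7 = 7617.45 ≈ 7617 lb.
ΣF_y = 0: P_y + 7617.45 − 726.8·6.2 − 200 − 2500·sin44° = 0 → P_y = -1175 lb.
ΣF_x = 0: P_x + 2500·cos44° = 0 → P_x = -1798 lb.

P_x = -1798 lb, P_y = -1175 lb, Q_y = 7617 lb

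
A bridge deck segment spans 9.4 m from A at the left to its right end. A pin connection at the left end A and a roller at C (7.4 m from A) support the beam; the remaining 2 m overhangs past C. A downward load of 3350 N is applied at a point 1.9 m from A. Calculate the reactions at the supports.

A_x = 0, A_y = 2490 N, C_y = 860.1 N

ΣM about A: C_y·7.4 − 3350·1.9 = 0 → C_y = 6365/7.4 = 860.135 ≈ 860.1 N.
ΣF_y = 0: A_y + 860.135 − 3350 = 0 → A_y = 2490 N.
ΣF_x = 0: no horizontal applied forces, so A_x = 0.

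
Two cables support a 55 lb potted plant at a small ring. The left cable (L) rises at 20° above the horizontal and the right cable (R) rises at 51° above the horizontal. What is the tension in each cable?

ΣF_x = 0: −T_L·cos20° + T_R·cos51° = 0 → T_R = 1.49319·T_L.
ΣF_y = 0: T_L·sin20° + T_R·sin51° = 55.
Substitute: T_L·(0.34202 + 1.49319·0.777146) = 55 → T_L = 36.607 ≈ 36.61 lb.
Then T_R = 1.49319 × 36.607 = 54.66 lb.

T_L = 36.61 lb, T_R = 54.66 lb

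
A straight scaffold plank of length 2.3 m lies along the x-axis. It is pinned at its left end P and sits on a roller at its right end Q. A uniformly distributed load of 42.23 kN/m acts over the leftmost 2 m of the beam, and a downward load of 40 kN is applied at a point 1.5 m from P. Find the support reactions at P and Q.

Resultant of the distributed load: 42.23 × 2 = 84.46 kN at 1 m from P.
Taking moments about P: Q_y·2.3 − (42.23·2)·1 − 40·1.5 = 0 → Q_y = 144.46/2.3 = 62.8087 ≈ 62.81 kN.
ΣF_y = 0: P_y + 62.8087 − 42.23·2 − 40 = 0 → P_y = 61.65 kN.
ΣF_x = 0: no horizontal applied forces, so P_x = 0.

P_x = 0, P_y = 61.65 kN, Q_y = 62.81 kN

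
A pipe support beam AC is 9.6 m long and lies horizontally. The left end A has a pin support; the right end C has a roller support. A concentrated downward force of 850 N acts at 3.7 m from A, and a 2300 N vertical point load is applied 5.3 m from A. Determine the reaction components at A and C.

ΣM about A: C_y·9.6 − 850·3.7 − 2300·5.3 = 0 → C_y = 15335/9.6 = 1597.4 ≈ 1597 N.
ΣF_y = 0: A_y + 1597.4 − 850 − 2300 = 0 → A_y = 1553 N.
ΣF_x = 0: no horizontal applied forces, so A_x = 0.

A_x = 0, A_y = 1553 N, C_y = 1597 N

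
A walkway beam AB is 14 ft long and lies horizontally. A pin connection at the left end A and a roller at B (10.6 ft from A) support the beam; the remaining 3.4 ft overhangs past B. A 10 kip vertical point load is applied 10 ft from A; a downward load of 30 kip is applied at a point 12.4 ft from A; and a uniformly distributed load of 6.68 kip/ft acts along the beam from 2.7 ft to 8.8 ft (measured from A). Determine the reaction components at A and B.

Resultant of the distributed load: 6.68 × 6.1 = 40.748 kip at 5.75 ft from A.
ΣM about A: B_y·10.6 − 10·10 − 30·12.4 − (6.68·6.1)·5.75 = 0 → B_y = 706.301/10.6 = 66.6322 ≈ 66.63 kip.
ΣF_y = 0: A_y + 66.6322 − 10 − 30 − 6.68·6.1 = 0 → A_y = 14.12 kip.
ΣF_x = 0: no horizontal applied forces, so A_x = 0.

A_x = 0, A_y = 14.12 kip, B_y = 66.63 kip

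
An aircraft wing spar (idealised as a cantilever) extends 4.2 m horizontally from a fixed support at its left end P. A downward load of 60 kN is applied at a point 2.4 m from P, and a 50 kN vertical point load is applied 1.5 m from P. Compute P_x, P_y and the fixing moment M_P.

P_x = 0, P_y = 110.0 kN, M_P = 219.0 kN·m

ΣF_x = 0: P_x = 0.
ΣF_y = 0: P_y − 60 − 50 = 0 → P_y = 110.0 kN.
ΣM about P: M_P − 60·2.4 − 50·1.5 = 0 → M_P = 219.0 kN·m.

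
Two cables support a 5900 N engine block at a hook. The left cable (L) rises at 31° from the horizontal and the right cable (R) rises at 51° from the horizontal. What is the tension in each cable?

T_L = 3749 N, T_R = 5107 N

ΣF_x = 0: −T_L·cos31° + T_R·cos51° = 0 → T_R = 1.36205·T_L.
ΣF_y = 0: T_L·sin31° + T_R·sin51° = 5900.
Substitute: T_L·(0.515038 + 1.36205·0.777146) = 5900 → T_L = 3749.48 ≈ 3749 N.
Then T_R = 1.36205 × 3749.48 = 5107 N.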